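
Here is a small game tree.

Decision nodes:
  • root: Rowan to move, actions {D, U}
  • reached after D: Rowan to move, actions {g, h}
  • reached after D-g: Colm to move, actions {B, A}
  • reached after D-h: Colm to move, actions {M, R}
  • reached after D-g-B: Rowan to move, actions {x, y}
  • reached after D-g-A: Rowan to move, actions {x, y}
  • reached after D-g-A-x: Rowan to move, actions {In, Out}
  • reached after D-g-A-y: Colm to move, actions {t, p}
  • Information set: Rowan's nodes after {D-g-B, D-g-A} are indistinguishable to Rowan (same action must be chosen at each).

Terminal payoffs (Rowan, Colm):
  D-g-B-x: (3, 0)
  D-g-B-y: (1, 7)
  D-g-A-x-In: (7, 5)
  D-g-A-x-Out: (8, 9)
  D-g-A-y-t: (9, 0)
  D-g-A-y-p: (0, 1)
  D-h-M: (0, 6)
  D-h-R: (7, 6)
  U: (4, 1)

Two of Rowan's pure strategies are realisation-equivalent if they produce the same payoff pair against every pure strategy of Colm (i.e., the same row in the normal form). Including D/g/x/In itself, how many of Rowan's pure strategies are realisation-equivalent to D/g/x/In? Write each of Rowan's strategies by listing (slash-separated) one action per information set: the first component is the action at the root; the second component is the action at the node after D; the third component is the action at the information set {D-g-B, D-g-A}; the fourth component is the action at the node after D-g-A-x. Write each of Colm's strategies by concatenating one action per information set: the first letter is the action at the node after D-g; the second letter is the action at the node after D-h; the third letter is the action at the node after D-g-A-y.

1

Row for D/g/x/In (columns BMt, BMp, BRt, BRp, AMt, AMp, ARt, ARp): (3,0) (3,0) (3,0) (3,0) (7,5) (7,5) (7,5) (7,5).
Every one of Rowan's information sets is on the play path for some reply by Colm when Rowan follows D/g/x/In.
Changing the action at any of them therefore changes at least one column, so only D/g/x/In itself gives this row.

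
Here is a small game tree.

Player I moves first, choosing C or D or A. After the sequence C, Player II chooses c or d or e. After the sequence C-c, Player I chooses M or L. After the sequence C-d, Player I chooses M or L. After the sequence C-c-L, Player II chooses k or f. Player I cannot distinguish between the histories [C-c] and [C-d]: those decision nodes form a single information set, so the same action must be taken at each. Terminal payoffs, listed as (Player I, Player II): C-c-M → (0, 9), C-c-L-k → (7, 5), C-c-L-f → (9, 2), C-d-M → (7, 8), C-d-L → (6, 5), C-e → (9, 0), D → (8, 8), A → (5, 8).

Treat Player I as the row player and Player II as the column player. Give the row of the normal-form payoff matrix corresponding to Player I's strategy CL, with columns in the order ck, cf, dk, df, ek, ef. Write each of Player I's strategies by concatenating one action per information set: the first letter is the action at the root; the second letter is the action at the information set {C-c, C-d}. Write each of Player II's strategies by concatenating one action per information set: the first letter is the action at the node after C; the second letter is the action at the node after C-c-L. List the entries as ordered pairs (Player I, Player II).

vs ck: Player I plays C → Player II plays c at [C] → Player I plays L at [C-c] → Player II plays k at [C-c-L] → (7, 5)
vs cf: Player I plays C → Player II plays c at [C] → Player I plays L at [C-c] → Player II plays f at [C-c-L] → (9, 2)
vs dk: Player I plays C → Player II plays d at [C] → Player I plays L at [C-d] → (6, 5)
vs df: Player I plays C → Player II plays d at [C] → Player I plays L at [C-d] → (6, 5)
vs ek: Player I plays C → Player II plays e at [C] → (9, 0)
vs ef: Player I plays C → Player II plays e at [C] → (9, 0)

(7,5) (9,2) (6,5) (6,5) (9,0) (9,0)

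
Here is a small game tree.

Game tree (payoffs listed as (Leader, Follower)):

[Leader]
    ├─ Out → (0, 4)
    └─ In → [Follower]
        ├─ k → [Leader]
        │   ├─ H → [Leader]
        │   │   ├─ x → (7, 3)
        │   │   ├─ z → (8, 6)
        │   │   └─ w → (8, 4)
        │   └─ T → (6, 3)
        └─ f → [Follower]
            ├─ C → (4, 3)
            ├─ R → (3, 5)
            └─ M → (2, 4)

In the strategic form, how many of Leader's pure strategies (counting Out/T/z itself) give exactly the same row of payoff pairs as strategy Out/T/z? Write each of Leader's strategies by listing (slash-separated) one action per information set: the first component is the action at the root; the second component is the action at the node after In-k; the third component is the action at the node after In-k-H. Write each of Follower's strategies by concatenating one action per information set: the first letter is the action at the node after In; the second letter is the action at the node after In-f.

Row for Out/T/z (columns kC, kR, kM, fC, fR, fM): (0,4) (0,4) (0,4) (0,4) (0,4) (0,4).
Under Out/T/z, Leader's choice at the node after In-k and at the node after In-k-H can never be reached regardless of what Follower does, so varying those choices leaves every outcome unchanged.
Holding the reachable choices fixed and varying the unreachable ones freely already gives 2 × 3 = 6 equivalent strategies.
No other strategy reproduces this row, so those 6 are the full class: Out/H/x, Out/H/z, Out/H/w, Out/T/x, Out/T/z, Out/T/w.

6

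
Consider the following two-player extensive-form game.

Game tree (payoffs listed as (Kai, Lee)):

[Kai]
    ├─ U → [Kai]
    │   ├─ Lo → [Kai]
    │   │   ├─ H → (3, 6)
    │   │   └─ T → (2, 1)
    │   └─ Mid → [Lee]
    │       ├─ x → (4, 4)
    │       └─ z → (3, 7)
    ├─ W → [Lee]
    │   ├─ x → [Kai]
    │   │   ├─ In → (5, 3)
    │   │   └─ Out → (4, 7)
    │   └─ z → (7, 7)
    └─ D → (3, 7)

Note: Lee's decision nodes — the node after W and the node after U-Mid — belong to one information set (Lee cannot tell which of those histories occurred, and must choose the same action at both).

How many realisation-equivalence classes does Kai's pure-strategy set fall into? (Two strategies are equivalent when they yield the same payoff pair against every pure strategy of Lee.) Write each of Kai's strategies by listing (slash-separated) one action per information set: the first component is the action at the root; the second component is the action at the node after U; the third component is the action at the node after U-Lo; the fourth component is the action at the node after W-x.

Kai has 24 pure strategies: U/Lo/H/In, U/Lo/H/Out, U/Lo/T/In, U/Lo/T/Out, U/Mid/H/In, U/Mid/H/Out, U/Mid/T/In, U/Mid/T/Out, W/Lo/H/In, W/Lo/H/Out, W/Lo/T/In, W/Lo/T/Out, W/Mid/H/In, W/Mid/H/Out, W/Mid/T/In, W/Mid/T/Out, D/Lo/H/In, D/Lo/H/Out, D/Lo/T/In, D/Lo/T/Out, D/Mid/H/In, D/Mid/H/Out, D/Mid/T/In, D/Mid/T/Out. Columns: x, z.
{U/Lo/H/In, U/Lo/H/Out} → row (3,6) (3,6)
{U/Lo/T/In, U/Lo/T/Out} → row (2,1) (2,1)
{U/Mid/H/In, U/Mid/H/Out, U/Mid/T/In, U/Mid/T/Out} → row (4,4) (3,7)
{W/Lo/H/In, W/Lo/T/In, W/Mid/H/In, W/Mid/T/In} → row (5,3) (7,7)
{W/Lo/H/Out, W/Lo/T/Out, W/Mid/H/Out, W/Mid/T/Out} → row (4,7) (7,7)
{D/Lo/H/In, D/Lo/H/Out, D/Lo/T/In, D/Lo/T/Out, D/Mid/H/In, D/Mid/H/Out, D/Mid/T/In, D/Mid/T/Out} → row (3,7) (3,7)
That's 6 distinct rows out of 24 strategies.

6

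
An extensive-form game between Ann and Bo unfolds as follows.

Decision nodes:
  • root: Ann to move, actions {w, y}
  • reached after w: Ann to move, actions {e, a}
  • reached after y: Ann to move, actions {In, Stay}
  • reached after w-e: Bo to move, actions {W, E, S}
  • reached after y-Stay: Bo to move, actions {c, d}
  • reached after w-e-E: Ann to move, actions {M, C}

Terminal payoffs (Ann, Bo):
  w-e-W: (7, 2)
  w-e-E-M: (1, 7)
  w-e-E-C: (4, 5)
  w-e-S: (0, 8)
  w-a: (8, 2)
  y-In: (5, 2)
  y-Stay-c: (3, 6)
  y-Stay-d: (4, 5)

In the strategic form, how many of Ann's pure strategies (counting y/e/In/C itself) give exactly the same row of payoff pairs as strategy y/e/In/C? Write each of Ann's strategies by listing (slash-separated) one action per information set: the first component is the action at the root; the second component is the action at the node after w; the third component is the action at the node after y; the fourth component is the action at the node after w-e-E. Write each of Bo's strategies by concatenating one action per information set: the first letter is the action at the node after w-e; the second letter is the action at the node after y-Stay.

4

Row for y/e/In/C (columns Wc, Wd, Ec, Ed, Sc, Sd): (5,2) (5,2) (5,2) (5,2) (5,2) (5,2).
Under y/e/In/C, Ann's choice at the node after w and at the node after w-e-E can never be reached regardless of what Bo does, so varying those choices leaves every outcome unchanged.
Holding the reachable choices fixed and varying the unreachable ones freely already gives 2 × 2 = 4 equivalent strategies.
No other strategy reproduces this row, so those 4 are the full class: y/e/In/M, y/e/In/C, y/a/In/M, y/a/In/C.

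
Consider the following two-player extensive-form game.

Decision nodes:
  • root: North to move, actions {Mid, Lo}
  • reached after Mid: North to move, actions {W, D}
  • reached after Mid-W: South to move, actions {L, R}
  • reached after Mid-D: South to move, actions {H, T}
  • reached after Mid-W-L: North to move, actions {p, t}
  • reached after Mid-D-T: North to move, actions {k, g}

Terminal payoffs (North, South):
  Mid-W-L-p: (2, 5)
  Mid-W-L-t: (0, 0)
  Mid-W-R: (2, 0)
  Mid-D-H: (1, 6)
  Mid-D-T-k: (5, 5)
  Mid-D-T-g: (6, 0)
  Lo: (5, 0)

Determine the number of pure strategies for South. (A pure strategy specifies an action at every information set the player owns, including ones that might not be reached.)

4

South owns the node after Mid-W with actions {L, R} — two choices.
South owns the node after Mid-D with actions {H, T} — two choices.
A pure strategy fixes one action at each information set independently, so the count is the product 2 × 2 = 4.
(For reference, North has 16 pure strategies, giving a 4×16 normal-form matrix.)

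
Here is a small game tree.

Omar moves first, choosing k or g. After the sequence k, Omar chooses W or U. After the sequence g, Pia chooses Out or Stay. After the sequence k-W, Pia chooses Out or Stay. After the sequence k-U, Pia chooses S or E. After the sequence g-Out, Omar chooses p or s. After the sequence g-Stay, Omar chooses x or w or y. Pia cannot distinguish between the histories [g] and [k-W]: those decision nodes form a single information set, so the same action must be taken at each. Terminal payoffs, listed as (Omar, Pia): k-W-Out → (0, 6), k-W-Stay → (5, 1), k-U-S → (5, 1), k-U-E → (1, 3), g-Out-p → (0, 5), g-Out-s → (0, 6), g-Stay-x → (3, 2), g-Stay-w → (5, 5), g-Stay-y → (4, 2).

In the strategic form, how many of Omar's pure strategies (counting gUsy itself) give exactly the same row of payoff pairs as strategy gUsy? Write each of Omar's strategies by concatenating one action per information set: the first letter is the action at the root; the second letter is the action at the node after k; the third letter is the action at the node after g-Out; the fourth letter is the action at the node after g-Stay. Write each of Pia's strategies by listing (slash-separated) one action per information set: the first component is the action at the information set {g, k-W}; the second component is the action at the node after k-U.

Row for gUsy (columns Out/S, Out/E, Stay/S, Stay/E): (0,6) (0,6) (4,2) (4,2).
Under gUsy, Omar's choice at the node after k can never be reached regardless of what Pia does, so varying those choices leaves every outcome unchanged.
Holding the reachable choices fixed and varying the unreachable one freely already gives 2 equivalent strategies.
No other strategy reproduces this row, so those 2 are the full class: gWsy, gUsy.

2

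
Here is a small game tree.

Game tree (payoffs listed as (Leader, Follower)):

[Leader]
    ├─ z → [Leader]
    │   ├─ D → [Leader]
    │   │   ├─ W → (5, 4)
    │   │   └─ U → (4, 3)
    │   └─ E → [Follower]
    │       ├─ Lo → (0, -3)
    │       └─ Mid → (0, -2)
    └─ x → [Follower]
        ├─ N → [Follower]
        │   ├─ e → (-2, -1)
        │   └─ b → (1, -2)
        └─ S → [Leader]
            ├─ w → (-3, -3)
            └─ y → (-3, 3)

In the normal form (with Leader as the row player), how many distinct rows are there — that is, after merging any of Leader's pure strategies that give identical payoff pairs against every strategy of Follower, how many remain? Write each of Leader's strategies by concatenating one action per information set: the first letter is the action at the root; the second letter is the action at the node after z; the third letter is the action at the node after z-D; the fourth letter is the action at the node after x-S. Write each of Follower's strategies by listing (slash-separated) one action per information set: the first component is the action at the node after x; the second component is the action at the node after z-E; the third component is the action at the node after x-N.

Leader has 16 pure strategies: zDWw, zDWy, zDUw, zDUy, zEWw, zEWy, zEUw, zEUy, xDWw, xDWy, xDUw, xDUy, xEWw, xEWy, xEUw, xEUy. Columns: N/Lo/e, N/Lo/b, N/Mid/e, N/Mid/b, S/Lo/e, S/Lo/b, S/Mid/e, S/Mid/b.
{zDWw, zDWy} → row (5,4) (5,4) (5,4) (5,4) (5,4) (5,4) (5,4) (5,4)
{zDUw, zDUy} → row (4,3) (4,3) (4,3) (4,3) (4,3) (4,3) (4,3) (4,3)
{zEWw, zEWy, zEUw, zEUy} → row (0,-3) (0,-3) (0,-2) (0,-2) (0,-3) (0,-3) (0,-2) (0,-2)
{xDWw, xDUw, xEWw, xEUw} → row (-2,-1) (1,-2) (-2,-1) (1,-2) (-3,-3) (-3,-3) (-3,-3) (-3,-3)
{xDWy, xDUy, xEWy, xEUy} → row (-2,-1) (1,-2) (-2,-1) (1,-2) (-3,3) (-3,3) (-3,3) (-3,3)
That's 5 distinct rows out of 16 strategies.

5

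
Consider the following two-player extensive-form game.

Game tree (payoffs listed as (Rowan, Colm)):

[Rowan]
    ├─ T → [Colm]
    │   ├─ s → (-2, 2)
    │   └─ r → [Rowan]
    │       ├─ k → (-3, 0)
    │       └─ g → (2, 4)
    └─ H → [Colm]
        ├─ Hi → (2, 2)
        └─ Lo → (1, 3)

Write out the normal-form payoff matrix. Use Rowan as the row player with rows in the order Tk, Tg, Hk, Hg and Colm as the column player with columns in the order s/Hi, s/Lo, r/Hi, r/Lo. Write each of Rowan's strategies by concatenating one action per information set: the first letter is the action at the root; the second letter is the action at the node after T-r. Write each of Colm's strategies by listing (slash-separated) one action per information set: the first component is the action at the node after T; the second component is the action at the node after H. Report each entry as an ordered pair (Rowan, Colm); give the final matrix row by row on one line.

Tk: (-2,2) (-2,2) (-3,0) (-3,0) | Tg: (-2,2) (-2,2) (2,4) (2,4) | Hk: (2,2) (1,3) (2,2) (1,3) | Hg: (2,2) (1,3) (2,2) (1,3)

Row Tk: s/Hi→(-2,2), s/Lo→(-2,2), r/Hi→(-3,0), r/Lo→(-3,0)
Row Tg: s/Hi→(-2,2), s/Lo→(-2,2), r/Hi→(2,4), r/Lo→(2,4)
Row Hk: s/Hi→(2,2), s/Lo→(1,3), r/Hi→(2,2), r/Lo→(1,3)
Row Hg: s/Hi→(2,2), s/Lo→(1,3), r/Hi→(2,2), r/Lo→(1,3)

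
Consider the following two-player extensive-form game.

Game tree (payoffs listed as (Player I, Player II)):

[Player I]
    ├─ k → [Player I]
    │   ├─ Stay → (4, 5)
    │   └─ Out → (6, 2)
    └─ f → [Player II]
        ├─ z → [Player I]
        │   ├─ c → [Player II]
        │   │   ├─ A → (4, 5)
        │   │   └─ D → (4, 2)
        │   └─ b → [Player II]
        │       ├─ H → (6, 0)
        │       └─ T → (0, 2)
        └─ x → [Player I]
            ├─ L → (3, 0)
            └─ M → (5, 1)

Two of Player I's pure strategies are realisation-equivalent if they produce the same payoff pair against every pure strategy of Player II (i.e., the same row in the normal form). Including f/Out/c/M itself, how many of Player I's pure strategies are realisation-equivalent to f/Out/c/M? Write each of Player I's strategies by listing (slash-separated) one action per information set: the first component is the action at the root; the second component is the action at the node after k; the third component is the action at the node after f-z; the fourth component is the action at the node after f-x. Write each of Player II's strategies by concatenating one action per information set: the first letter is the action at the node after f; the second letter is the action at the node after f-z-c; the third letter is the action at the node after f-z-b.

2

Row for f/Out/c/M (columns zAH, zAT, zDH, zDT, xAH, xAT, xDH, xDT): (4,5) (4,5) (4,2) (4,2) (5,1) (5,1) (5,1) (5,1).
Under f/Out/c/M, Player I's choice at the node after k can never be reached regardless of what Player II does, so varying those choices leaves every outcome unchanged.
Holding the reachable choices fixed and varying the unreachable one freely already gives 2 equivalent strategies.
No other strategy reproduces this row, so those 2 are the full class: f/Stay/c/M, f/Out/c/M.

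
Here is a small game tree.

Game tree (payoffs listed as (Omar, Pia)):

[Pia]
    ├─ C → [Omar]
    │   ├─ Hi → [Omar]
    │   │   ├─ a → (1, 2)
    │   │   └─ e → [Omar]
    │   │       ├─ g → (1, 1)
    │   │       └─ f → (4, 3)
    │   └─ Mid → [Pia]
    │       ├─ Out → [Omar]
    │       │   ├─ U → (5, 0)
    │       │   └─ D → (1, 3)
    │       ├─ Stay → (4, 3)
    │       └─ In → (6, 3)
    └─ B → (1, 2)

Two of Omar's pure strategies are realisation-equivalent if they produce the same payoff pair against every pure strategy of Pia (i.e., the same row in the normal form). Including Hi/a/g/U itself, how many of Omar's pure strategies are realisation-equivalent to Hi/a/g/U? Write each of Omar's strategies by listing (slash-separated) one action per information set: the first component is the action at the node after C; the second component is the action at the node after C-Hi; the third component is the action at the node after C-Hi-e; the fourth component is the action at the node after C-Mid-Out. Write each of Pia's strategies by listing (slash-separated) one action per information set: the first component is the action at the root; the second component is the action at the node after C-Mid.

Row for Hi/a/g/U (columns C/Out, C/Stay, C/In, B/Out, B/Stay, B/In): (1,2) (1,2) (1,2) (1,2) (1,2) (1,2).
Under Hi/a/g/U, Omar's choice at the node after C-Hi-e and at the node after C-Mid-Out can never be reached regardless of what Pia does, so varying those choices leaves every outcome unchanged.
Holding the reachable choices fixed and varying the unreachable ones freely already gives 2 × 2 = 4 equivalent strategies.
No other strategy reproduces this row, so those 4 are the full class: Hi/a/g/U, Hi/a/g/D, Hi/a/f/U, Hi/a/f/D.

4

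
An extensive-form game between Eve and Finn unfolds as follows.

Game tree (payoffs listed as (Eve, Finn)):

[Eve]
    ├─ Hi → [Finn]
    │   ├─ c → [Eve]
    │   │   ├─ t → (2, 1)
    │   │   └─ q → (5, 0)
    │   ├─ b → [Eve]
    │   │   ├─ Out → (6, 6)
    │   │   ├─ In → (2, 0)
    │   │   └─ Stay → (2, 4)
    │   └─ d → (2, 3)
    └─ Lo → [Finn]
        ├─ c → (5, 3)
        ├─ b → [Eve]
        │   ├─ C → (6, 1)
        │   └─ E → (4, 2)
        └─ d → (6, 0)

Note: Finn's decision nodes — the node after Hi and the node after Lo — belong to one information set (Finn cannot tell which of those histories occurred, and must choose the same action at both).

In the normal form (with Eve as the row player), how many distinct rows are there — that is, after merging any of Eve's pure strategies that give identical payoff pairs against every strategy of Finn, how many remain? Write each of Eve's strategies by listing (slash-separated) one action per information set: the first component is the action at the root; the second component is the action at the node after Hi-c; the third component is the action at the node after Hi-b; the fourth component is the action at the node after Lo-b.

Eve has 24 pure strategies: Hi/t/Out/C, Hi/t/Out/E, Hi/t/In/C, Hi/t/In/E, Hi/t/Stay/C, Hi/t/Stay/E, Hi/q/Out/C, Hi/q/Out/E, Hi/q/In/C, Hi/q/In/E, Hi/q/Stay/C, Hi/q/Stay/E, Lo/t/Out/C, Lo/t/Out/E, Lo/t/In/C, Lo/t/In/E, Lo/t/Stay/C, Lo/t/Stay/E, Lo/q/Out/C, Lo/q/Out/E, Lo/q/In/C, Lo/q/In/E, Lo/q/Stay/C, Lo/q/Stay/E. Columns: c, b, d.
{Hi/t/Out/C, Hi/t/Out/E} → row (2,1) (6,6) (2,3)
{Hi/t/In/C, Hi/t/In/E} → row (2,1) (2,0) (2,3)
{Hi/t/Stay/C, Hi/t/Stay/E} → row (2,1) (2,4) (2,3)
{Hi/q/Out/C, Hi/q/Out/E} → row (5,0) (6,6) (2,3)
{Hi/q/In/C, Hi/q/In/E} → row (5,0) (2,0) (2,3)
{Hi/q/Stay/C, Hi/q/Stay/E} → row (5,0) (2,4) (2,3)
{Lo/t/Out/C, Lo/t/In/C, Lo/t/Stay/C, Lo/q/Out/C, Lo/q/In/C, Lo/q/Stay/C} → row (5,3) (6,1) (6,0)
{Lo/t/Out/E, Lo/t/In/E, Lo/t/Stay/E, Lo/q/Out/E, Lo/q/In/E, Lo/q/Stay/E} → row (5,3) (4,2) (6,0)
That's 8 distinct rows out of 24 strategies.

8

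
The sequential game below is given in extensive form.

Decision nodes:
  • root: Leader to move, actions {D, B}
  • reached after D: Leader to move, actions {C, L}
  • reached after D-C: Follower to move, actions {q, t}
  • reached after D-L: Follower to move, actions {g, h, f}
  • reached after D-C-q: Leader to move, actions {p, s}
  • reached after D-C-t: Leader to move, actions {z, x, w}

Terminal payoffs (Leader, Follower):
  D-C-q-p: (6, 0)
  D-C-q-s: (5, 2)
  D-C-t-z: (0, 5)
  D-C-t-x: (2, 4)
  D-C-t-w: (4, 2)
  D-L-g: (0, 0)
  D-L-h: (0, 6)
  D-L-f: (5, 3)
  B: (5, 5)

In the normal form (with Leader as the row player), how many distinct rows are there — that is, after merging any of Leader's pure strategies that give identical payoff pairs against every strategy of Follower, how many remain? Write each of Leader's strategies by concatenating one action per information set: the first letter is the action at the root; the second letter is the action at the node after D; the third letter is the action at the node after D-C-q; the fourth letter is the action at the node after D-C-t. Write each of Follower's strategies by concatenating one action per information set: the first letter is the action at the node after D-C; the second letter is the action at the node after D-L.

8

Leader has 24 pure strategies: DCpz, DCpx, DCpw, DCsz, DCsx, DCsw, DLpz, DLpx, DLpw, DLsz, DLsx, DLsw, BCpz, BCpx, BCpw, BCsz, BCsx, BCsw, BLpz, BLpx, BLpw, BLsz, BLsx, BLsw. Columns: qg, qh, qf, tg, th, tf.
{DCpz} → row (6,0) (6,0) (6,0) (0,5) (0,5) (0,5)
{DCpx} → row (6,0) (6,0) (6,0) (2,4) (2,4) (2,4)
{DCpw} → row (6,0) (6,0) (6,0) (4,2) (4,2) (4,2)
{DCsz} → row (5,2) (5,2) (5,2) (0,5) (0,5) (0,5)
{DCsx} → row (5,2) (5,2) (5,2) (2,4) (2,4) (2,4)
{DCsw} → row (5,2) (5,2) (5,2) (4,2) (4,2) (4,2)
{DLpz, DLpx, DLpw, DLsz, DLsx, DLsw} → row (0,0) (0,6) (5,3) (0,0) (0,6) (5,3)
{BCpz, BCpx, BCpw, BCsz, BCsx, BCsw, BLpz, BLpx, BLpw, BLsz, BLsx, BLsw} → row (5,5) (5,5) (5,5) (5,5) (5,5) (5,5)
That's 8 distinct rows out of 24 strategies.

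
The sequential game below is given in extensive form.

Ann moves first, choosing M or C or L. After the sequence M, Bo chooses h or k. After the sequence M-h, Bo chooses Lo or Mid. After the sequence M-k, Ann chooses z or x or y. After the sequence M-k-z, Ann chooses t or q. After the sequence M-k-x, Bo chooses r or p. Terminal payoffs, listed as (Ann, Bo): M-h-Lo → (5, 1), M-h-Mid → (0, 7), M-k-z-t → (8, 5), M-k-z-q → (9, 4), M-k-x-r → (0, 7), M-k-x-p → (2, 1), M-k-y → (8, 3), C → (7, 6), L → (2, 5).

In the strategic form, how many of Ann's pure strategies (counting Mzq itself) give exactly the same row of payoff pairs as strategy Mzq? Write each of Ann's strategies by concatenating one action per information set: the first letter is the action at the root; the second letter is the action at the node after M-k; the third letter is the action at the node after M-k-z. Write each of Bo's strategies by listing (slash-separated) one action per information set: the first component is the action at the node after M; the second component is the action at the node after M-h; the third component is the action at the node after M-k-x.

Row for Mzq (columns h/Lo/r, h/Lo/p, h/Mid/r, h/Mid/p, k/Lo/r, k/Lo/p, k/Mid/r, k/Mid/p): (5,1) (5,1) (0,7) (0,7) (9,4) (9,4) (9,4) (9,4).
Every one of Ann's information sets is on the play path for some reply by Bo when Ann follows Mzq.
Changing the action at any of them therefore changes at least one column, so only Mzq itself gives this row.

1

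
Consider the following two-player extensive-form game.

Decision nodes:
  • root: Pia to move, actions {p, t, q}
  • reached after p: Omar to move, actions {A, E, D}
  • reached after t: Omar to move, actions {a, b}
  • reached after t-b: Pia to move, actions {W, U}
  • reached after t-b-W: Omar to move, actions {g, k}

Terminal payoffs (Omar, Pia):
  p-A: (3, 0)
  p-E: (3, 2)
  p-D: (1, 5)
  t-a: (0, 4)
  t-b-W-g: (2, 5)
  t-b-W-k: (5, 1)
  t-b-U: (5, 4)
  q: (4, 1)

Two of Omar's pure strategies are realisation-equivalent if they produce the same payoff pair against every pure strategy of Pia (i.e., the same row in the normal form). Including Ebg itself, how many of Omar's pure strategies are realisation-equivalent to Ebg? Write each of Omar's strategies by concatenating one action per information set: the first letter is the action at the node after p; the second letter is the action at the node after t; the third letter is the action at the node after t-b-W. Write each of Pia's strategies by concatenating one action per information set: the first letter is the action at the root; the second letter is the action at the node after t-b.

1

Row for Ebg (columns pW, pU, tW, tU, qW, qU): (3,2) (3,2) (2,5) (5,4) (4,1) (4,1).
Every one of Omar's information sets is on the play path for some reply by Pia when Omar follows Ebg.
Changing the action at any of them therefore changes at least one column, so only Ebg itself gives this row.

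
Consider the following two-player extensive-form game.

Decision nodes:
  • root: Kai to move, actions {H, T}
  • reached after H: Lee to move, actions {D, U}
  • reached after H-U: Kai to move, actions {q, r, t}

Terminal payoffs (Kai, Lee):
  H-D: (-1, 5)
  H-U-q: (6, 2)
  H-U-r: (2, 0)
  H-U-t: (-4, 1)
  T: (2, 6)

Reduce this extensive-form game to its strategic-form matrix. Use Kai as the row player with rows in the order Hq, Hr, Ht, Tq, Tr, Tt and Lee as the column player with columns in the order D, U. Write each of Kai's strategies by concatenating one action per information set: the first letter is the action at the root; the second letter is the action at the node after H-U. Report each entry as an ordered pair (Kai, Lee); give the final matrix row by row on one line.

            D        U
  Hq   (-1,5)    (6,2)
  Hr   (-1,5)    (2,0)
  Ht   (-1,5)   (-4,1)
  Tq    (2,6)    (2,6)
  Tr    (2,6)    (2,6)
  Tt    (2,6)    (2,6)

Hq: (-1,5) (6,2) | Hr: (-1,5) (2,0) | Ht: (-1,5) (-4,1) | Tq: (2,6) (2,6) | Tr: (2,6) (2,6) | Tt: (2,6) (2,6)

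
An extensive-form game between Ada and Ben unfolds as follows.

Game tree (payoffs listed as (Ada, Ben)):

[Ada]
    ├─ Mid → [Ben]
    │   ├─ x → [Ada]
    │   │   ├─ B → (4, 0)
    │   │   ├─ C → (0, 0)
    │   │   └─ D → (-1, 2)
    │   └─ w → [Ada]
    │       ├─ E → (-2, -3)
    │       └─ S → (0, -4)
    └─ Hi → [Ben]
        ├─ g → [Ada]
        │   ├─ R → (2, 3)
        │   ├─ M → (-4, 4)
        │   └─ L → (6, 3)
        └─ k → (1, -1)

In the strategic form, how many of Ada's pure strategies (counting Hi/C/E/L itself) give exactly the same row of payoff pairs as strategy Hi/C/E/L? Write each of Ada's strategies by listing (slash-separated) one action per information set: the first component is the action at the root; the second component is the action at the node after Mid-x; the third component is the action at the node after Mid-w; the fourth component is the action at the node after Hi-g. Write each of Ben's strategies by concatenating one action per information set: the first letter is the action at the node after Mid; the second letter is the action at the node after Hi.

Row for Hi/C/E/L (columns xg, xk, wg, wk): (6,3) (1,-1) (6,3) (1,-1).
Under Hi/C/E/L, Ada's choice at the node after Mid-x and at the node after Mid-w can never be reached regardless of what Ben does, so varying those choices leaves every outcome unchanged.
Holding the reachable choices fixed and varying the unreachable ones freely already gives 3 × 2 = 6 equivalent strategies.
No other strategy reproduces this row, so those 6 are the full class: Hi/B/E/L, Hi/B/S/L, Hi/C/E/L, Hi/C/S/L, Hi/D/E/L, Hi/D/S/L.

6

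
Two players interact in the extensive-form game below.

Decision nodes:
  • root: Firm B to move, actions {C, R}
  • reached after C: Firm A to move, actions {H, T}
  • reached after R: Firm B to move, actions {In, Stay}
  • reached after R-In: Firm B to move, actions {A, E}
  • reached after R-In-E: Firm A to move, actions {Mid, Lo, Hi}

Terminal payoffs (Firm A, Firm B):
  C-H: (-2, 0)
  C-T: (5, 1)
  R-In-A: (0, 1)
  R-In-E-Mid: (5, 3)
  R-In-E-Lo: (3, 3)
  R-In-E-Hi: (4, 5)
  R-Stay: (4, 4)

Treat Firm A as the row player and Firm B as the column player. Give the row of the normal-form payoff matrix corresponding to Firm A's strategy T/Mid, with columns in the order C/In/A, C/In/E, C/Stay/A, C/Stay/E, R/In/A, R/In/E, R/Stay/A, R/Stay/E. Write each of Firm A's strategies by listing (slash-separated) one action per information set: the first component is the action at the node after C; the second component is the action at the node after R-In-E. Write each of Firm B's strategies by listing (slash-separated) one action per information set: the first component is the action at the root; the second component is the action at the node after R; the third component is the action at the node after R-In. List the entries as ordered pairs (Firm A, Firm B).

vs C/In/A: Firm B plays C → Firm A plays T at [C] → (5, 1)
vs C/In/E: Firm B plays C → Firm A plays T at [C] → (5, 1)
vs C/Stay/A: Firm B plays C → Firm A plays T at [C] → (5, 1)
vs C/Stay/E: Firm B plays C → Firm A plays T at [C] → (5, 1)
vs R/In/A: Firm B plays R → Firm B plays In at [R] → Firm B plays A at [R-In] → (0, 1)
vs R/In/E: Firm B plays R → Firm B plays In at [R] → Firm B plays E at [R-In] → Firm A plays Mid at [R-In-E] → (5, 3)
vs R/Stay/A: Firm B plays R → Firm B plays Stay at [R] → (4, 4)
vs R/Stay/E: Firm B plays R → Firm B plays Stay at [R] → (4, 4)

(5,1) (5,1) (5,1) (5,1) (0,1) (5,3) (4,4) (4,4)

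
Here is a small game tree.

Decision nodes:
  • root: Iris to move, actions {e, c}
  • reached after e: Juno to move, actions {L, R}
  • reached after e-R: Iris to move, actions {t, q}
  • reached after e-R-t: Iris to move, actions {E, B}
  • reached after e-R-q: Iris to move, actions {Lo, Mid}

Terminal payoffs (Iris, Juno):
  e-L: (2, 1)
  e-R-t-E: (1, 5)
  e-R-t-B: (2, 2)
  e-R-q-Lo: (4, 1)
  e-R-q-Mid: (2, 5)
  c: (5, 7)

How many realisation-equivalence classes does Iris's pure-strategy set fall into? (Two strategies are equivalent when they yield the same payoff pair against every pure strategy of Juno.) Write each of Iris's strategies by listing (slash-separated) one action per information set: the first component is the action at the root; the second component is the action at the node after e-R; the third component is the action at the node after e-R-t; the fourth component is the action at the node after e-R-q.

5

Iris has 16 pure strategies: e/t/E/Lo, e/t/E/Mid, e/t/B/Lo, e/t/B/Mid, e/q/E/Lo, e/q/E/Mid, e/q/B/Lo, e/q/B/Mid, c/t/E/Lo, c/t/E/Mid, c/t/B/Lo, c/t/B/Mid, c/q/E/Lo, c/q/E/Mid, c/q/B/Lo, c/q/B/Mid. Columns: L, R.
{e/t/E/Lo, e/t/E/Mid} → row (2,1) (1,5)
{e/t/B/Lo, e/t/B/Mid} → row (2,1) (2,2)
{e/q/E/Lo, e/q/B/Lo} → row (2,1) (4,1)
{e/q/E/Mid, e/q/B/Mid} → row (2,1) (2,5)
{c/t/E/Lo, c/t/E/Mid, c/t/B/Lo, c/t/B/Mid, c/q/E/Lo, c/q/E/Mid, c/q/B/Lo, c/q/B/Mid} → row (5,7) (5,7)
That's 5 distinct rows out of 16 strategies.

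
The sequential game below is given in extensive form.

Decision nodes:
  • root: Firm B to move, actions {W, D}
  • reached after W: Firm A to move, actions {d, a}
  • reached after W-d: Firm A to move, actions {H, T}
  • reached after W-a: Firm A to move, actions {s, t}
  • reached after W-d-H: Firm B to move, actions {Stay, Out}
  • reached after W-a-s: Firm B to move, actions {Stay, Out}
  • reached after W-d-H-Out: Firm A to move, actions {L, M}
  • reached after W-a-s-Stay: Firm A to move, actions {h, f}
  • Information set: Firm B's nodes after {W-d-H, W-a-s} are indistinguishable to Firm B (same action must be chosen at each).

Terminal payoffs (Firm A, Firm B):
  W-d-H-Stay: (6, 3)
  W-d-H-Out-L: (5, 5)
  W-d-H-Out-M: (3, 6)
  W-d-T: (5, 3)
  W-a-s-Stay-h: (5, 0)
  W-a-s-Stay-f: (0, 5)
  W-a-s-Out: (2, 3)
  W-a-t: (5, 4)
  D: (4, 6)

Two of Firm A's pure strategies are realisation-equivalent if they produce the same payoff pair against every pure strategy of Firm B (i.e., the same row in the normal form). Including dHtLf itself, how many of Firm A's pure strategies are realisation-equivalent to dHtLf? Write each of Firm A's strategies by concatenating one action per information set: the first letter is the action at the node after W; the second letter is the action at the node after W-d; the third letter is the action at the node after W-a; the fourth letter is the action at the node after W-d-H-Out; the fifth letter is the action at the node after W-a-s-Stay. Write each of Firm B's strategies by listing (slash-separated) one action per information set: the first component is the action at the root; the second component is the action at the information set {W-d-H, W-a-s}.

4

Row for dHtLf (columns W/Stay, W/Out, D/Stay, D/Out): (6,3) (5,5) (4,6) (4,6).
Under dHtLf, Firm A's choice at the node after W-a and at the node after W-a-s-Stay can never be reached regardless of what Firm B does, so varying those choices leaves every outcome unchanged.
Holding the reachable choices fixed and varying the unreachable ones freely already gives 2 × 2 = 4 equivalent strategies.
No other strategy reproduces this row, so those 4 are the full class: dHsLh, dHsLf, dHtLh, dHtLf.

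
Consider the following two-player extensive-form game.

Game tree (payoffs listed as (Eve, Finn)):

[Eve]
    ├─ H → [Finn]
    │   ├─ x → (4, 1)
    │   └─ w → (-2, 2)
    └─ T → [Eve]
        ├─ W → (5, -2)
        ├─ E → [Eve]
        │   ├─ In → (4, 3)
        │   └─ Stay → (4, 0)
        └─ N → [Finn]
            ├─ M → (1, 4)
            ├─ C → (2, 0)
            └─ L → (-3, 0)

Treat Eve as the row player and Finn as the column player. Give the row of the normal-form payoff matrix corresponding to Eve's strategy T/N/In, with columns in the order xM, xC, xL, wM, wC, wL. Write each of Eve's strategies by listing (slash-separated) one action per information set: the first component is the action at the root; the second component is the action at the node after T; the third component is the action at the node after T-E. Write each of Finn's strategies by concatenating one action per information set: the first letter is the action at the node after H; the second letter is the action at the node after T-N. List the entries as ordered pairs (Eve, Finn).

(1,4) (2,0) (-3,0) (1,4) (2,0) (-3,0)

vs xM: Eve plays T → Eve plays N at [T] → Finn plays M at [T-N] → (1, 4)
vs xC: Eve plays T → Eve plays N at [T] → Finn plays C at [T-N] → (2, 0)
vs xL: Eve plays T → Eve plays N at [T] → Finn plays L at [T-N] → (-3, 0)
vs wM: Eve plays T → Eve plays N at [T] → Finn plays M at [T-N] → (1, 4)
vs wC: Eve plays T → Eve plays N at [T] → Finn plays C at [T-N] → (2, 0)
vs wL: Eve plays T → Eve plays N at [T] → Finn plays L at [T-N] → (-3, 0)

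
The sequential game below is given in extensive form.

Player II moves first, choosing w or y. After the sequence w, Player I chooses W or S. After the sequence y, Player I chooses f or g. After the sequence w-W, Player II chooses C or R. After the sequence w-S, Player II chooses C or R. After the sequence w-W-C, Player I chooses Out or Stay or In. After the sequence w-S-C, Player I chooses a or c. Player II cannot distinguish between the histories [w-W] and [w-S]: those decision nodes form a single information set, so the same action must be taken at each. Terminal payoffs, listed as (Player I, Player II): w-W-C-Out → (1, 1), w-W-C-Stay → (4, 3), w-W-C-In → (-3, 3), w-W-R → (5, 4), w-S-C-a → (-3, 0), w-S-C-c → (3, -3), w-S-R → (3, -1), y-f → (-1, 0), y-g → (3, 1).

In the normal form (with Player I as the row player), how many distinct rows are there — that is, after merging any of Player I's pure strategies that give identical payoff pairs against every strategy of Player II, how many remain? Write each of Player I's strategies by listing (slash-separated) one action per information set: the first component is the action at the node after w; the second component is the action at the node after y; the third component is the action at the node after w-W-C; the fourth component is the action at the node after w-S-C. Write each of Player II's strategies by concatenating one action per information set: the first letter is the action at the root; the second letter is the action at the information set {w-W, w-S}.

Player I has 24 pure strategies: W/f/Out/a, W/f/Out/c, W/f/Stay/a, W/f/Stay/c, W/f/In/a, W/f/In/c, W/g/Out/a, W/g/Out/c, W/g/Stay/a, W/g/Stay/c, W/g/In/a, W/g/In/c, S/f/Out/a, S/f/Out/c, S/f/Stay/a, S/f/Stay/c, S/f/In/a, S/f/In/c, S/g/Out/a, S/g/Out/c, S/g/Stay/a, S/g/Stay/c, S/g/In/a, S/g/In/c. Columns: wC, wR, yC, yR.
{W/f/Out/a, W/f/Out/c} → row (1,1) (5,4) (-1,0) (-1,0)
{W/f/Stay/a, W/f/Stay/c} → row (4,3) (5,4) (-1,0) (-1,0)
{W/f/In/a, W/f/In/c} → row (-3,3) (5,4) (-1,0) (-1,0)
{W/g/Out/a, W/g/Out/c} → row (1,1) (5,4) (3,1) (3,1)
{W/g/Stay/a, W/g/Stay/c} → row (4,3) (5,4) (3,1) (3,1)
{W/g/In/a, W/g/In/c} → row (-3,3) (5,4) (3,1) (3,1)
{S/f/Out/a, S/f/Stay/a, S/f/In/a} → row (-3,0) (3,-1) (-1,0) (-1,0)
{S/f/Out/c, S/f/Stay/c, S/f/In/c} → row (3,-3) (3,-1) (-1,0) (-1,0)
{S/g/Out/a, S/g/Stay/a, S/g/In/a} → row (-3,0) (3,-1) (3,1) (3,1)
{S/g/Out/c, S/g/Stay/c, S/g/In/c} → row (3,-3) (3,-1) (3,1) (3,1)
That's 10 distinct rows out of 24 strategies.

10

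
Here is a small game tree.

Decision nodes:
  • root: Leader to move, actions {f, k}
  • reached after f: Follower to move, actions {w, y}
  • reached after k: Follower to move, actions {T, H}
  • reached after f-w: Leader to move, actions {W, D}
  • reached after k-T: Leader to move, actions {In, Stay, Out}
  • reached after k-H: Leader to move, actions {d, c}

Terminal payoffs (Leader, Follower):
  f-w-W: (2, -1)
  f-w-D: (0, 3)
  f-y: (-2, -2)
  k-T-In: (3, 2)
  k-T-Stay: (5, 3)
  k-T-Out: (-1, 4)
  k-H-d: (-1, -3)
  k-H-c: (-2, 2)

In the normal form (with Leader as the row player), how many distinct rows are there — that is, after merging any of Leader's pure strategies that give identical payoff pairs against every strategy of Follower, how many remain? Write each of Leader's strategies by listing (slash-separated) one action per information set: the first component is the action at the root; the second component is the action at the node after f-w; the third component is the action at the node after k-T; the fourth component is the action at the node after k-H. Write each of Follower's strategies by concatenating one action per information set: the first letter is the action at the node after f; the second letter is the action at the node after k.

Leader has 24 pure strategies: f/W/In/d, f/W/In/c, f/W/Stay/d, f/W/Stay/c, f/W/Out/d, f/W/Out/c, f/D/In/d, f/D/In/c, f/D/Stay/d, f/D/Stay/c, f/D/Out/d, f/D/Out/c, k/W/In/d, k/W/In/c, k/W/Stay/d, k/W/Stay/c, k/W/Out/d, k/W/Out/c, k/D/In/d, k/D/In/c, k/D/Stay/d, k/D/Stay/c, k/D/Out/d, k/D/Out/c. Columns: wT, wH, yT, yH.
{f/W/In/d, f/W/In/c, f/W/Stay/d, f/W/Stay/c, f/W/Out/d, f/W/Out/c} → row (2,-1) (2,-1) (-2,-2) (-2,-2)
{f/D/In/d, f/D/In/c, f/D/Stay/d, f/D/Stay/c, f/D/Out/d, f/D/Out/c} → row (0,3) (0,3) (-2,-2) (-2,-2)
{k/W/In/d, k/D/In/d} → row (3,2) (-1,-3) (3,2) (-1,-3)
{k/W/In/c, k/D/In/c} → row (3,2) (-2,2) (3,2) (-2,2)
{k/W/Stay/d, k/D/Stay/d} → row (5,3) (-1,-3) (5,3) (-1,-3)
{k/W/Stay/c, k/D/Stay/c} → row (5,3) (-2,2) (5,3) (-2,2)
{k/W/Out/d, k/D/Out/d} → row (-1,4) (-1,-3) (-1,4) (-1,-3)
{k/W/Out/c, k/D/Out/c} → row (-1,4) (-2,2) (-1,4) (-2,2)
That's 8 distinct rows out of 24 strategies.

8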